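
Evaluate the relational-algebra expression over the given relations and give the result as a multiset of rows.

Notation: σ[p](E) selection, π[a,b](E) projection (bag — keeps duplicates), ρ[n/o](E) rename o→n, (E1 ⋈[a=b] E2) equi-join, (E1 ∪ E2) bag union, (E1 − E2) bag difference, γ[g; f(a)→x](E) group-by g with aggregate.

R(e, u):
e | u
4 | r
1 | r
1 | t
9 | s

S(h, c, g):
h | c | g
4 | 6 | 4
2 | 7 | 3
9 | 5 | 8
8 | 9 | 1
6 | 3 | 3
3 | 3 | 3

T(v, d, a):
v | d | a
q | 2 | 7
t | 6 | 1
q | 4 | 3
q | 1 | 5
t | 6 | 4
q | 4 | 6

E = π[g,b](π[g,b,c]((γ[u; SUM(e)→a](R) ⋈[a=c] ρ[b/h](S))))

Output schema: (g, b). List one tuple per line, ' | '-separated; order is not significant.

Per-node cardinality:
  R → 4
  γ[u; SUM(e)→a](R) → 3
  S → 6
  ρ[b/h](S) → 6
  (γ[u; SUM(e)→a](R) ⋈[a=c] ρ[b/h](S)) → 2
  π[g,b,c]((γ[u; SUM(e)→a](R) ⋈[a=c] ρ[b/h](S))) → 2
  π[g,b](π[g,b,c]((γ[u; SUM(e)→a](R) ⋈[a=c] ρ[b/h](S)))) → 2

== RESULT ==
g | b
1 | 8
8 | 9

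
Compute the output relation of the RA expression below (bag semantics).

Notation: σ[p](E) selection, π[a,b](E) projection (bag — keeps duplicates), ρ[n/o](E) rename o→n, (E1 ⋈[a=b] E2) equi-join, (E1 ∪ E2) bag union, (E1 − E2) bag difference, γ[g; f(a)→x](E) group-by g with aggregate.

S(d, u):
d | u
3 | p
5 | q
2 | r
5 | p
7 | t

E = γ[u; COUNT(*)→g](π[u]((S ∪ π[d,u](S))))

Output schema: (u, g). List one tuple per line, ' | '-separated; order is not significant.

Per-node cardinality:
  S → 5
  S → 5
  π[d,u](S) → 5
  (S ∪ π[d,u](S)) → 10
  π[u]((S ∪ π[d,u](S))) → 10
  γ[u; COUNT(*)→g](π[u]((S ∪ π[d,u](S)))) → 4

== RESULT ==
u | g
p | 4
q | 2
r | 2
t | 2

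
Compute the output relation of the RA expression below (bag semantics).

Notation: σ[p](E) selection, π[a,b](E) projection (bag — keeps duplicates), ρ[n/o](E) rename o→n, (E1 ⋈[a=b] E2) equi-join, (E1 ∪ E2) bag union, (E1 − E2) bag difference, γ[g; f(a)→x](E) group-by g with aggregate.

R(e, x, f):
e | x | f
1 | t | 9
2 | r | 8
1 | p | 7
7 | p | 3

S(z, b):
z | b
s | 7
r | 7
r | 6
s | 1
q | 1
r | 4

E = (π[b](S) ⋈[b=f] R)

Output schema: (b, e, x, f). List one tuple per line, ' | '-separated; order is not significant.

Subexpression sizes:
  S → 6
  π[b](S) → 6
  R → 4
  (π[b](S) ⋈[b=f] R) → 2

== RESULT ==
b | e | x | f
7 | 1 | p | 7
7 | 1 | p | 7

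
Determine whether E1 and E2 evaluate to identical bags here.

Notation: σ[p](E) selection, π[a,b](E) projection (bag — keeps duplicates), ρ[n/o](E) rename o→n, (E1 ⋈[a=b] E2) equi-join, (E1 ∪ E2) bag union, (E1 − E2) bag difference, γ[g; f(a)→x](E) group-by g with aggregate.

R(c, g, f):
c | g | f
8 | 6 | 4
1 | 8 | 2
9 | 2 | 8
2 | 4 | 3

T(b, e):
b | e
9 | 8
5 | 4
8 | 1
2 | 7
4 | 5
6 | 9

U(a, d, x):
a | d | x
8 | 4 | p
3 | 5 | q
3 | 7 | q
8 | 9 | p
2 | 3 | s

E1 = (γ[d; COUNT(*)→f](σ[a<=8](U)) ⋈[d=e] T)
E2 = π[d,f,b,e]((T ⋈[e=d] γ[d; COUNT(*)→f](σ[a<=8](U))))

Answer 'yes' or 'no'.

E1 stepwise |·|:
  U → 5
  σ[a<=8](U) → 5
  γ[d; COUNT(*)→f](σ[a<=8](U)) → 5
  T → 6
  (γ[d; COUNT(*)→f](σ[a<=8](U)) ⋈[d=e] T) → 4
E2 stepwise |·|:
  T → 6
  U → 5
  σ[a<=8](U) → 5
  γ[d; COUNT(*)→f](σ[a<=8](U)) → 5
  (T ⋈[e=d] γ[d; COUNT(*)→f](σ[a<=8](U))) → 4
  π[d,f,b,e]((T ⋈[e=d] γ[d; COUNT(*)→f](σ[a<=8](U)))) → 4

E1 and E2 produce the same multiset:
d | f | b | e
4 | 1 | 5 | 4
5 | 1 | 4 | 5
7 | 1 | 2 | 7
9 | 1 | 6 | 9

yes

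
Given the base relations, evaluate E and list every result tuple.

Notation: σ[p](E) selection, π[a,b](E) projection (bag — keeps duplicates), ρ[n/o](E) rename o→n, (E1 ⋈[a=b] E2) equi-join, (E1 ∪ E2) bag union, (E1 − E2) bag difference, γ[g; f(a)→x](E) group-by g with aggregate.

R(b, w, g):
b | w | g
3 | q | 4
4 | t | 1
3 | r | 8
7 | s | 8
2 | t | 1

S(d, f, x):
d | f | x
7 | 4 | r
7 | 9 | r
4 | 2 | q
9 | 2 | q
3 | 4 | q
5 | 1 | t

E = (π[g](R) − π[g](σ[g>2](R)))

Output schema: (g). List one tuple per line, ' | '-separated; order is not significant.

Stepwise |·|:
  R → 5
  π[g](R) → 5
  R → 5
  σ[g>2](R) → 3
  π[g](σ[g>2](R)) → 3
  (π[g](R) − π[g](σ[g>2](R))) → 2

== RESULT ==
g
1
1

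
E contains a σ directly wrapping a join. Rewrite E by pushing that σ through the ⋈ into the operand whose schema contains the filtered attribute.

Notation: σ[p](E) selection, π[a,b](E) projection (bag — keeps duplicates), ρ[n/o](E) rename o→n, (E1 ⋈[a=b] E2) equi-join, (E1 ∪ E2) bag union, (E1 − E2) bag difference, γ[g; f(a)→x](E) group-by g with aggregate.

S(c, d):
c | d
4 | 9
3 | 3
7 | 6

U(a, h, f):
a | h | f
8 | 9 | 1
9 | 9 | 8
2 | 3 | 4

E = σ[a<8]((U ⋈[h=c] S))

σ filters on a, owned by the left side.
E' = (σ[a<8](U) ⋈[h=c] S)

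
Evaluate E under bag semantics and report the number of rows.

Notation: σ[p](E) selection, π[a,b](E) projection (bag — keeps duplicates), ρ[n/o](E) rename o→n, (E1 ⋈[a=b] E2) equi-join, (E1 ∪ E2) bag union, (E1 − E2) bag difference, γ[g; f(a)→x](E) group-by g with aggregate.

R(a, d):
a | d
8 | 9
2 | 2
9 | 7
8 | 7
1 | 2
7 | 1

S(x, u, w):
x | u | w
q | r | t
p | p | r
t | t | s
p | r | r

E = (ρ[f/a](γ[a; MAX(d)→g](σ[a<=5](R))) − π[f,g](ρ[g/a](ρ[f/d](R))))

Stepwise |·|:
  R → 6
  σ[a<=5](R) → 2
  γ[a; MAX(d)→g](σ[a<=5](R)) → 2
  ρ[f/a](γ[a; MAX(d)→g](σ[a<=5](R))) → 2
  R → 6
  ρ[f/d](R) → 6
  ρ[g/a](ρ[f/d](R)) → 6
  π[f,g](ρ[g/a](ρ[f/d](R))) → 6
  (ρ[f/a](γ[a; MAX(d)→g](σ[a<=5](R))) − π[f,g](ρ[g/a](ρ[f/d](R)))) → 1

|E| = 1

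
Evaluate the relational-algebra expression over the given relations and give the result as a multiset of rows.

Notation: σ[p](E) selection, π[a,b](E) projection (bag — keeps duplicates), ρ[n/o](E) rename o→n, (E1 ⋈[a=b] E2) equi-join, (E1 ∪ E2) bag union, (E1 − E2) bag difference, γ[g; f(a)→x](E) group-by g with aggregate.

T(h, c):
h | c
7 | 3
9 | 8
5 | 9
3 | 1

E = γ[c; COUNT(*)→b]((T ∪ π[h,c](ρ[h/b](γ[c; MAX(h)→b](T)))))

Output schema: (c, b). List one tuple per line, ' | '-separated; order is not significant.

Stepwise |·|:
  T → 4
  T → 4
  γ[c; MAX(h)→b](T) → 4
  ρ[h/b](γ[c; MAX(h)→b](T)) → 4
  π[h,c](ρ[h/b](γ[c; MAX(h)→b](T))) → 4
  (T ∪ π[h,c](ρ[h/b](γ[c; MAX(h)→b](T)))) → 8
  γ[c; COUNT(*)→b]((T ∪ π[h,c](ρ[h/b](γ[c; MAX(h)→b](T))))) → 4

== RESULT ==
c | b
1 | 2
3 | 2
8 | 2
9 | 2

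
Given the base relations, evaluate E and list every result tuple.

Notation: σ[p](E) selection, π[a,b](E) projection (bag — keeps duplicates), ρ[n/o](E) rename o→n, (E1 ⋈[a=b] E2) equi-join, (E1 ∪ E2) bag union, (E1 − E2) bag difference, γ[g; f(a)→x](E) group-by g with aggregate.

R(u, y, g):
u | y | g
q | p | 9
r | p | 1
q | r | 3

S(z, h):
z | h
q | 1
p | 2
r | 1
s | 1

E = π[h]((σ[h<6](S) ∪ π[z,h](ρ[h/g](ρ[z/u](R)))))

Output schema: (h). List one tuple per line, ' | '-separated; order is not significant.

Row counts bottom-up:
  S → 4
  σ[h<6](S) → 4
  R → 3
  ρ[z/u](R) → 3
  ρ[h/g](ρ[z/u](R)) → 3
  π[z,h](ρ[h/g](ρ[z/u](R))) → 3
  (σ[h<6](S) ∪ π[z,h](ρ[h/g](ρ[z/u](R)))) → 7
  π[h]((σ[h<6](S) ∪ π[z,h](ρ[h/g](ρ[z/u](R))))) → 7

== RESULT ==
h
1
1
1
1
2
3
9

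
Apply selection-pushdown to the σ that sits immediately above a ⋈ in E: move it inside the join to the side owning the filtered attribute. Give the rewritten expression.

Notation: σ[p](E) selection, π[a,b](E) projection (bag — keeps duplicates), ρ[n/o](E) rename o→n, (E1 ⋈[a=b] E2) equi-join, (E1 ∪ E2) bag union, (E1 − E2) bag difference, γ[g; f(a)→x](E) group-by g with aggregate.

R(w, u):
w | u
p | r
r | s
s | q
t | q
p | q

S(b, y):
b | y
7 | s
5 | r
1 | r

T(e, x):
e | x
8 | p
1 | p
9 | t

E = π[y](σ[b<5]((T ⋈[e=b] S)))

σ filters on b, owned by the right side.
E' = π[y]((T ⋈[e=b] σ[b<5](S)))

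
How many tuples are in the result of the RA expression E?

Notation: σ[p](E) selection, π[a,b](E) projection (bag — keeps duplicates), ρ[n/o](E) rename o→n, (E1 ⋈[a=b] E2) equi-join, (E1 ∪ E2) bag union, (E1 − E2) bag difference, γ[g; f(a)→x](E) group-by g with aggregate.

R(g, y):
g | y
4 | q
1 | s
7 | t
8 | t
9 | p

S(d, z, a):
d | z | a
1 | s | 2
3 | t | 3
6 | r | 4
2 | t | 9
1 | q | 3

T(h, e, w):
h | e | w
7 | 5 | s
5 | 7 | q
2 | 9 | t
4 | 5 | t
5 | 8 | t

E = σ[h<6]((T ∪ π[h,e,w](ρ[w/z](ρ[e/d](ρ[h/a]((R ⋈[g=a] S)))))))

Row counts bottom-up:
  T → 5
  R → 5
  S → 5
  (R ⋈[g=a] S) → 2
  ρ[h/a]((R ⋈[g=a] S)) → 2
  ρ[e/d](ρ[h/a]((R ⋈[g=a] S))) → 2
  ρ[w/z](ρ[e/d](ρ[h/a]((R ⋈[g=a] S)))) → 2
  π[h,e,w](ρ[w/z](ρ[e/d](ρ[h/a]((R ⋈[g=a] S))))) → 2
  (T ∪ π[h,e,w](ρ[w/z](ρ[e/d](ρ[h/a]((R ⋈[g=a] S)))))) → 7
  σ[h<6]((T ∪ π[h,e,w](ρ[w/z](ρ[e/d](ρ[h/a]((R ⋈[g=a] S))))))) → 5

|E| = 5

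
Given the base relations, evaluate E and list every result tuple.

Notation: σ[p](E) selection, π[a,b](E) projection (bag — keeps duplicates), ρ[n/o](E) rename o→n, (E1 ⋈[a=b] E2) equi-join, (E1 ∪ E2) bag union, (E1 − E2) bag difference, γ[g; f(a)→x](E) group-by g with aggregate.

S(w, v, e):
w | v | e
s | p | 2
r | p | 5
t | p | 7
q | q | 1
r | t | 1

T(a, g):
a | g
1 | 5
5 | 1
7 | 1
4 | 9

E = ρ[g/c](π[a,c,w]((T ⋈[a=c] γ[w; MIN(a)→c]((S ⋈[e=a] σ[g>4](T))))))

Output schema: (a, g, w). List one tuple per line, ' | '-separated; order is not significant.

Row counts bottom-up:
  T → 4
  S → 5
  T → 4
  σ[g>4](T) → 2
  (S ⋈[e=a] σ[g>4](T)) → 2
  γ[w; MIN(a)→c]((S ⋈[e=a] σ[g>4](T))) → 2
  (T ⋈[a=c] γ[w; MIN(a)→c]((S ⋈[e=a] σ[g>4](T)))) → 2
  π[a,c,w]((T ⋈[a=c] γ[w; MIN(a)→c]((S ⋈[e=a] σ[g>4](T))))) → 2
  ρ[g/c](π[a,c,w]((T ⋈[a=c] γ[w; MIN(a)→c]((S ⋈[e=a] σ[g>4](T)))))) → 2

== RESULT ==
a | g | w
1 | 1 | q
1 | 1 | r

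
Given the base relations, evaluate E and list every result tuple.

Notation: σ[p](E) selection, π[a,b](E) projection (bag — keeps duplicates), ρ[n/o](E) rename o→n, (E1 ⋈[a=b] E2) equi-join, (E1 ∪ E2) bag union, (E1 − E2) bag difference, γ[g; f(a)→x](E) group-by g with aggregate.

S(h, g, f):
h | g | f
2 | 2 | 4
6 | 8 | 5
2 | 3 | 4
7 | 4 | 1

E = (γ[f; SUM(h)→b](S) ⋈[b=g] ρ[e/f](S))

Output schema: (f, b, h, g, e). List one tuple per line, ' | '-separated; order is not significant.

Subexpression sizes:
  S → 4
  γ[f; SUM(h)→b](S) → 3
  S → 4
  ρ[e/f](S) → 4
  (γ[f; SUM(h)→b](S) ⋈[b=g] ρ[e/f](S)) → 1

== RESULT ==
f | b | h | g | e
4 | 4 | 7 | 4 | 1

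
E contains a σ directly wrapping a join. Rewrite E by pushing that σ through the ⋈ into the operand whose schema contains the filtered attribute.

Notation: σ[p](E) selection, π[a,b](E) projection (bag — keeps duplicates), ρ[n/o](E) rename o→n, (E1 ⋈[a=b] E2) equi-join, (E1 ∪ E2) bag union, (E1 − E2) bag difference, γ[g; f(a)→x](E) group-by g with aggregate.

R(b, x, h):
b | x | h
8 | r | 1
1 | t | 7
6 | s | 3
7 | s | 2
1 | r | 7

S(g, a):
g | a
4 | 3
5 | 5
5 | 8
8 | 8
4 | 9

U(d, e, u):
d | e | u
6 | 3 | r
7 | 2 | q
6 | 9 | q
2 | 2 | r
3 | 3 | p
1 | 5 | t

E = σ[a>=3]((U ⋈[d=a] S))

σ filters on a, owned by the right side.
E' = (U ⋈[d=a] σ[a>=3](S))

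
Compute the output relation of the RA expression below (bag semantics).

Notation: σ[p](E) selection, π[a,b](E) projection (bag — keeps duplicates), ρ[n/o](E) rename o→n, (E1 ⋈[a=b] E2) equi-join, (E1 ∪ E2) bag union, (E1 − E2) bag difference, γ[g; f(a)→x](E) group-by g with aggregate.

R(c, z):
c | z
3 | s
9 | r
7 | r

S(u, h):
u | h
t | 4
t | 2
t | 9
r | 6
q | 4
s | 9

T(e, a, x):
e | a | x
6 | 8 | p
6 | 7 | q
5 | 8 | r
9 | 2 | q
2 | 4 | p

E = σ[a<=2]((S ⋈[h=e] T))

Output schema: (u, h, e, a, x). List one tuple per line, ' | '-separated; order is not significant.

Row counts bottom-up:
  S → 6
  T → 5
  (S ⋈[h=e] T) → 5
  σ[a<=2]((S ⋈[h=e] T)) → 2

== RESULT ==
u | h | e | a | x
s | 9 | 9 | 2 | q
t | 9 | 9 | 2 | q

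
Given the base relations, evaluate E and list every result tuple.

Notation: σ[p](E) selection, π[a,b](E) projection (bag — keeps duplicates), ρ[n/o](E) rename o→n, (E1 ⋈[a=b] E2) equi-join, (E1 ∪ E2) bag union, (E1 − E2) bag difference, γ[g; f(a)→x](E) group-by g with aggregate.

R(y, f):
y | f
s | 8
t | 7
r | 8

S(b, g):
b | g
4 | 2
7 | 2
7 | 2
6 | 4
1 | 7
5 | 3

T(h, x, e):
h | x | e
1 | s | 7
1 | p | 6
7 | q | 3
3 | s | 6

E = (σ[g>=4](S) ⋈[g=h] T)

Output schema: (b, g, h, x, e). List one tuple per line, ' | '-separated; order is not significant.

Per-node cardinality:
  S → 6
  σ[g>=4](S) → 2
  T → 4
  (σ[g>=4](S) ⋈[g=h] T) → 1

== RESULT ==
b | g | h | x | e
1 | 7 | 7 | q | 3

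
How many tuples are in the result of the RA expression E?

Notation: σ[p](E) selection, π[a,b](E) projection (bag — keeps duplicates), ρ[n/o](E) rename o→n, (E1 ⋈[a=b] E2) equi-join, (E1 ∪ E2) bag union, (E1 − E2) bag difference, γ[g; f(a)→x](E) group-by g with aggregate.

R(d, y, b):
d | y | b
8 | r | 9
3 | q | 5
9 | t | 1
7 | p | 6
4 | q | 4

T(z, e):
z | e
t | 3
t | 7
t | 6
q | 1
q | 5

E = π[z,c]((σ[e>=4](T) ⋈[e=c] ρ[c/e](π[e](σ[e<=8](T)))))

Subexpression sizes:
  T → 5
  σ[e>=4](T) → 3
  T → 5
  σ[e<=8](T) → 5
  π[e](σ[e<=8](T)) → 5
  ρ[c/e](π[e](σ[e<=8](T))) → 5
  (σ[e>=4](T) ⋈[e=c] ρ[c/e](π[e](σ[e<=8](T)))) → 3
  π[z,c]((σ[e>=4](T) ⋈[e=c] ρ[c/e](π[e](σ[e<=8](T))))) → 3

|E| = 3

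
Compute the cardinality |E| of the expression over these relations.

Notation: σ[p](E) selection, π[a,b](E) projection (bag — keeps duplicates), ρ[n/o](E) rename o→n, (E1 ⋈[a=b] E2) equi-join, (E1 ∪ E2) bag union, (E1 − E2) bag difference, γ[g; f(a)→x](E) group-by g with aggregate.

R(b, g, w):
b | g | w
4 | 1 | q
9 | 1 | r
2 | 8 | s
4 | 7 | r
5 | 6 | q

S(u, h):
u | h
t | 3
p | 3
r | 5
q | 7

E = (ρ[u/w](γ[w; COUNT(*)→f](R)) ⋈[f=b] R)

Row counts bottom-up:
  R → 5
  γ[w; COUNT(*)→f](R) → 3
  ρ[u/w](γ[w; COUNT(*)→f](R)) → 3
  R → 5
  (ρ[u/w](γ[w; COUNT(*)→f](R)) ⋈[f=b] R) → 2

|E| = 2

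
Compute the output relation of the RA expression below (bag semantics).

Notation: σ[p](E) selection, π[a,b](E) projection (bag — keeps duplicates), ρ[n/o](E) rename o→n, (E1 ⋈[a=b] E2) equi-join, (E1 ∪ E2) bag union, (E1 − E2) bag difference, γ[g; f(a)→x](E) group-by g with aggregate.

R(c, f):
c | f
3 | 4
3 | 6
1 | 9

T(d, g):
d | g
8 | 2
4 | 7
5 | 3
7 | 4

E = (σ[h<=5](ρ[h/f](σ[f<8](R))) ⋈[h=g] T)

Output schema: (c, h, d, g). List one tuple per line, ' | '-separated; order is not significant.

Row counts bottom-up:
  R → 3
  σ[f<8](R) → 2
  ρ[h/f](σ[f<8](R)) → 2
  σ[h<=5](ρ[h/f](σ[f<8](R))) → 1
  T → 4
  (σ[h<=5](ρ[h/f](σ[f<8](R))) ⋈[h=g] T) → 1

== RESULT ==
c | h | d | g
3 | 4 | 7 | 4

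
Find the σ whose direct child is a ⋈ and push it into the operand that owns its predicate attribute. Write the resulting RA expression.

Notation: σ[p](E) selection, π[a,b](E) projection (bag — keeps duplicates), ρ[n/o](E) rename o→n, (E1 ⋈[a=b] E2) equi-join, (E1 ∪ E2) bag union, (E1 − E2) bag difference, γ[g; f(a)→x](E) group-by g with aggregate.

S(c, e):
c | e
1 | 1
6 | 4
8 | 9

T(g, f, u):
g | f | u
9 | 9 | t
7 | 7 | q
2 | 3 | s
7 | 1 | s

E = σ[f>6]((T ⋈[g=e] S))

σ filters on f, owned by the left side.
E' = (σ[f>6](T) ⋈[g=e] S)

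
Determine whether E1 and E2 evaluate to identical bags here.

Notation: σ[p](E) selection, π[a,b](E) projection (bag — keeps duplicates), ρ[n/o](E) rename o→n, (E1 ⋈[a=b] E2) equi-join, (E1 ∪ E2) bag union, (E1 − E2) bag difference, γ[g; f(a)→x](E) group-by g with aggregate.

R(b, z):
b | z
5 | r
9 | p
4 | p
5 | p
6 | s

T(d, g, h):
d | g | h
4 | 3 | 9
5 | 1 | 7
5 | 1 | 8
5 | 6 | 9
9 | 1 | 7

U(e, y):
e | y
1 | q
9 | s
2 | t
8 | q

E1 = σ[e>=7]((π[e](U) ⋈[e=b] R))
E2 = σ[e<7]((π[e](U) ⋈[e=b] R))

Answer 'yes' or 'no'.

E1 row counts bottom-up:
  U → 4
  π[e](U) → 4
  R → 5
  (π[e](U) ⋈[e=b] R) → 1
  σ[e>=7]((π[e](U) ⋈[e=b] R)) → 1
E2 row counts bottom-up:
  U → 4
  π[e](U) → 4
  R → 5
  (π[e](U) ⋈[e=b] R) → 1
  σ[e<7]((π[e](U) ⋈[e=b] R)) → 0

E1 result:
e | b | z
9 | 9 | p
E2 result:
e | b | z
(0 rows)
Witness: (9, 9, 'p') appears 1× in E1 but 0× in E2.

no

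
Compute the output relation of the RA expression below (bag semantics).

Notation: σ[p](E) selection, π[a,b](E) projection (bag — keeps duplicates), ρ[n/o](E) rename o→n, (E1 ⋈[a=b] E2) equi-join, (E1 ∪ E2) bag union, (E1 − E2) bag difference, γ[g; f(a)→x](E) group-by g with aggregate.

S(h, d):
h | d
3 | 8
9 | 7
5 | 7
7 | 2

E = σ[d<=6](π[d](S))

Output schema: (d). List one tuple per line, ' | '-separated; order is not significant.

Row counts bottom-up:
  S → 4
  π[d](S) → 4
  σ[d<=6](π[d](S)) → 1

== RESULT ==
d
2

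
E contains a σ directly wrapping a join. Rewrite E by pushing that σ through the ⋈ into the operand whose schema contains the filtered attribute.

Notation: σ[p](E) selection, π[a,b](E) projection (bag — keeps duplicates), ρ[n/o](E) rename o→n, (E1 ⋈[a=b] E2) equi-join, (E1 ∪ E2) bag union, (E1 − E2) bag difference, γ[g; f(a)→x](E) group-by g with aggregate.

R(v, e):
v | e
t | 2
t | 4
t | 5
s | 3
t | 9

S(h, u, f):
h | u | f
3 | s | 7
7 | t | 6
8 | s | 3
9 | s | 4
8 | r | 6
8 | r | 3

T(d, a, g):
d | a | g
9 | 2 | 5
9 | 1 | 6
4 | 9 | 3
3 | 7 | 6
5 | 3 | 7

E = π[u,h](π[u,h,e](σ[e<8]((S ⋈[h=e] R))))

σ filters on e, owned by the right side.
E' = π[u,h](π[u,h,e]((S ⋈[h=e] σ[e<8](R))))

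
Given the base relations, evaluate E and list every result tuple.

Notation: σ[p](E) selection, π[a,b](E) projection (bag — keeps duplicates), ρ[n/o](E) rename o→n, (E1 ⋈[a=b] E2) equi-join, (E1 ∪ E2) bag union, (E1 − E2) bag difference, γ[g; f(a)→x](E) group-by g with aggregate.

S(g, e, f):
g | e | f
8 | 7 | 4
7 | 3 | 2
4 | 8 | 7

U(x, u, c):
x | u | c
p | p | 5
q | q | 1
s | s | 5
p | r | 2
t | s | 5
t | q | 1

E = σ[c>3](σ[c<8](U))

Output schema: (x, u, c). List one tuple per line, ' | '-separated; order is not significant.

Row counts bottom-up:
  U → 6
  σ[c<8](U) → 6
  σ[c>3](σ[c<8](U)) → 3

== RESULT ==
x | u | c
p | p | 5
s | s | 5
t | s | 5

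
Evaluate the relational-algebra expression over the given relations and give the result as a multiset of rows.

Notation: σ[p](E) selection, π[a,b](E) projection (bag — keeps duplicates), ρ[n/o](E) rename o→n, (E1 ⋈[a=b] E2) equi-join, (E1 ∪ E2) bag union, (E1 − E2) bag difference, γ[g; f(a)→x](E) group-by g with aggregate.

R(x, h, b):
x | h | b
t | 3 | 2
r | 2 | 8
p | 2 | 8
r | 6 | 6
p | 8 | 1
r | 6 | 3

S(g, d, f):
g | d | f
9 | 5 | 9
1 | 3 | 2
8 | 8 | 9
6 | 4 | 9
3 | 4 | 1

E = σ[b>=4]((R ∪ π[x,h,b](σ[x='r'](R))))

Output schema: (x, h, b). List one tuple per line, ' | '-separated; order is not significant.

Stepwise |·|:
  R → 6
  R → 6
  σ[x='r'](R) → 3
  π[x,h,b](σ[x='r'](R)) → 3
  (R ∪ π[x,h,b](σ[x='r'](R))) → 9
  σ[b>=4]((R ∪ π[x,h,b](σ[x='r'](R)))) → 5

== RESULT ==
x | h | b
p | 2 | 8
r | 2 | 8
r | 2 | 8
r | 6 | 6
r | 6 | 6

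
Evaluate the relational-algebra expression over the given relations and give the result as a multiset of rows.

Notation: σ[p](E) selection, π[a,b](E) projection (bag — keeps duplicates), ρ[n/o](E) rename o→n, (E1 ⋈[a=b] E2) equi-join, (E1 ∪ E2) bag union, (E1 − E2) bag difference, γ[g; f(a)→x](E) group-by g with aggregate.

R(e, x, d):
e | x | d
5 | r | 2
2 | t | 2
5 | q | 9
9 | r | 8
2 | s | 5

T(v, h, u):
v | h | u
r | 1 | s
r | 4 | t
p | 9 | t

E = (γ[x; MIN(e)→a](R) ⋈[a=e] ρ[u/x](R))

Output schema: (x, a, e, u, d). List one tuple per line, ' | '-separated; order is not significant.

Stepwise |·|:
  R → 5
  γ[x; MIN(e)→a](R) → 4
  R → 5
  ρ[u/x](R) → 5
  (γ[x; MIN(e)→a](R) ⋈[a=e] ρ[u/x](R)) → 8

== RESULT ==
x | a | e | u | d
q | 5 | 5 | q | 9
q | 5 | 5 | r | 2
r | 5 | 5 | q | 9
r | 5 | 5 | r | 2
s | 2 | 2 | s | 5
s | 2 | 2 | t | 2
t | 2 | 2 | s | 5
t | 2 | 2 | t | 2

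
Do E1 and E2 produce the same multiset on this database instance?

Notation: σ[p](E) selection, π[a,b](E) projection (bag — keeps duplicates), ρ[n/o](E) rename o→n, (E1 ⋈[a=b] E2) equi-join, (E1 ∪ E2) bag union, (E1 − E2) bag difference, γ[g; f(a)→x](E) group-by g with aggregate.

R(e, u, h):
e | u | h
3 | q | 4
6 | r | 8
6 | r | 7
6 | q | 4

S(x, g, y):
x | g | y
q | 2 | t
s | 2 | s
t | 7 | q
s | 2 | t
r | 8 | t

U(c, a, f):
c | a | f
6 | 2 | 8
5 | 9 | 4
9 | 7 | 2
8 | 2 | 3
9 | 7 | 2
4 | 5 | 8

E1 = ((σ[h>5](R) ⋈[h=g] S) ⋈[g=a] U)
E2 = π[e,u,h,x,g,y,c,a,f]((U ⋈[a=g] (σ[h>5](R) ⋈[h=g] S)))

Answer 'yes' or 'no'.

E1 row counts bottom-up:
  R → 4
  σ[h>5](R) → 2
  S → 5
  (σ[h>5](R) ⋈[h=g] S) → 2
  U → 6
  ((σ[h>5](R) ⋈[h=g] S) ⋈[g=a] U) → 2
E2 row counts bottom-up:
  U → 6
  R → 4
  σ[h>5](R) → 2
  S → 5
  (σ[h>5](R) ⋈[h=g] S) → 2
  (U ⋈[a=g] (σ[h>5](R) ⋈[h=g] S)) → 2
  π[e,u,h,x,g,y,c,a,f]((U ⋈[a=g] (σ[h>5](R) ⋈[h=g] S))) → 2

E1 and E2 produce the same multiset:
e | u | h | x | g | y | c | a | f
6 | r | 7 | t | 7 | q | 9 | 7 | 2
6 | r | 7 | t | 7 | q | 9 | 7 | 2

yes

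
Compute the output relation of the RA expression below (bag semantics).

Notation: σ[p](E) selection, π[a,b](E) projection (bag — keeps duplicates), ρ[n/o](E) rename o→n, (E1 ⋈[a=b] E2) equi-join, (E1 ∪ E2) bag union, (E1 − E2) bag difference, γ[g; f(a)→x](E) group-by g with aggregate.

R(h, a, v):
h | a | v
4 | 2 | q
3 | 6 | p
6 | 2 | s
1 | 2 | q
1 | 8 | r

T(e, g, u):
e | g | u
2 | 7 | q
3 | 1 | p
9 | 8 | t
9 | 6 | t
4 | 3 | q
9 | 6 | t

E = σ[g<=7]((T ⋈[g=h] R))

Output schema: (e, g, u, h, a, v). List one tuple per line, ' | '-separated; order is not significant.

Per-node cardinality:
  T → 6
  R → 5
  (T ⋈[g=h] R) → 5
  σ[g<=7]((T ⋈[g=h] R)) → 5

== RESULT ==
e | g | u | h | a | v
3 | 1 | p | 1 | 2 | q
3 | 1 | p | 1 | 8 | r
4 | 3 | q | 3 | 6 | p
9 | 6 | t | 6 | 2 | s
9 | 6 | t | 6 | 2 | s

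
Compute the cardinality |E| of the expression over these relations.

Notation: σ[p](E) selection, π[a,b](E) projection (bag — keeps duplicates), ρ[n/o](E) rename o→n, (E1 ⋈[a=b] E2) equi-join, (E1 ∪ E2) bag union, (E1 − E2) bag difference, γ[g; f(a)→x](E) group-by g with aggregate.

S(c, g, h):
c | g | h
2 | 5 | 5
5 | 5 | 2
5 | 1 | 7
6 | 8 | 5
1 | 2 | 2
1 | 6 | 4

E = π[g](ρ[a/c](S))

Stepwise |·|:
  S → 6
  ρ[a/c](S) → 6
  π[g](ρ[a/c](S)) → 6

|E| = 6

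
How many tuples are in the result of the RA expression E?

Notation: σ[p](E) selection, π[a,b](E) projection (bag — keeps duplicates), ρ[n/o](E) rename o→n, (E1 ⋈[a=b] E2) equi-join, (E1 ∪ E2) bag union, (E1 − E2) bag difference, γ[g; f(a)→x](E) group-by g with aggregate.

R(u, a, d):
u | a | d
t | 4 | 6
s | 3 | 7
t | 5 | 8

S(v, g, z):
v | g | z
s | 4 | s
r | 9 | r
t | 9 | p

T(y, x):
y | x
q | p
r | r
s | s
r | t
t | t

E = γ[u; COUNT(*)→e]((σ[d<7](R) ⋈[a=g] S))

Subexpression sizes:
  R → 3
  σ[d<7](R) → 1
  S → 3
  (σ[d<7](R) ⋈[a=g] S) → 1
  γ[u; COUNT(*)→e]((σ[d<7](R) ⋈[a=g] S)) → 1

|E| = 1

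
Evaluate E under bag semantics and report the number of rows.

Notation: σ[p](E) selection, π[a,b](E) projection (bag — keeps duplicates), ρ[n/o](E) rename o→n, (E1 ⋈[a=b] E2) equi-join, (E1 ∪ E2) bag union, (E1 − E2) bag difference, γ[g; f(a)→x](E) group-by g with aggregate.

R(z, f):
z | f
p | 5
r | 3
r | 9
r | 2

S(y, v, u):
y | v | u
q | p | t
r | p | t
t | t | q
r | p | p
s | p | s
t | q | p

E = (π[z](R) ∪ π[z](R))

Stepwise |·|:
  R → 4
  π[z](R) → 4
  R → 4
  π[z](R) → 4
  (π[z](R) ∪ π[z](R)) → 8

|E| = 8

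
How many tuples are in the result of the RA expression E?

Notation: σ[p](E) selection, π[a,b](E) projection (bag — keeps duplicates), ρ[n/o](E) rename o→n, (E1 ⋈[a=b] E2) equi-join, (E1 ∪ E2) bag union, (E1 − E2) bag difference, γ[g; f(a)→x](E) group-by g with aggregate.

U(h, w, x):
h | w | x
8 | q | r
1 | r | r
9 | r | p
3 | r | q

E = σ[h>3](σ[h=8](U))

Per-node cardinality:
  U → 4
  σ[h=8](U) → 1
  σ[h>3](σ[h=8](U)) → 1

|E| = 1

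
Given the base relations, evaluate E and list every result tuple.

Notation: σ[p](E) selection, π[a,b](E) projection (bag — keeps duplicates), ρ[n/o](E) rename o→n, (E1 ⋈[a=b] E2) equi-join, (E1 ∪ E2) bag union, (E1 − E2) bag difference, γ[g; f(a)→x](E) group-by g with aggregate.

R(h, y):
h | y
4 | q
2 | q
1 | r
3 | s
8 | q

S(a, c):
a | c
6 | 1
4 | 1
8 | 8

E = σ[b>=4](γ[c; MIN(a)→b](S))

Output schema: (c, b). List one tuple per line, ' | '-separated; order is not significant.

Row counts bottom-up:
  S → 3
  γ[c; MIN(a)→b](S) → 2
  σ[b>=4](γ[c; MIN(a)→b](S)) → 2

== RESULT ==
c | b
1 | 4
8 | 8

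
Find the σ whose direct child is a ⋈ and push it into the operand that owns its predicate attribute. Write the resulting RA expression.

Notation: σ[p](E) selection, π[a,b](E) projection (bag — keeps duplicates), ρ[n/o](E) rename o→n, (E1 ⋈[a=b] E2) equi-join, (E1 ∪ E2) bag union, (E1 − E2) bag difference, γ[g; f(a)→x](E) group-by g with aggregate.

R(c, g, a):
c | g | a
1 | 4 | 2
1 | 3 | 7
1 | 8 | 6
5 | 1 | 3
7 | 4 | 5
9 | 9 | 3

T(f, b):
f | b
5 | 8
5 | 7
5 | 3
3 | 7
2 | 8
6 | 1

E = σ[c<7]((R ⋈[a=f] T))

σ filters on c, owned by the left side.
E' = (σ[c<7](R) ⋈[a=f] T)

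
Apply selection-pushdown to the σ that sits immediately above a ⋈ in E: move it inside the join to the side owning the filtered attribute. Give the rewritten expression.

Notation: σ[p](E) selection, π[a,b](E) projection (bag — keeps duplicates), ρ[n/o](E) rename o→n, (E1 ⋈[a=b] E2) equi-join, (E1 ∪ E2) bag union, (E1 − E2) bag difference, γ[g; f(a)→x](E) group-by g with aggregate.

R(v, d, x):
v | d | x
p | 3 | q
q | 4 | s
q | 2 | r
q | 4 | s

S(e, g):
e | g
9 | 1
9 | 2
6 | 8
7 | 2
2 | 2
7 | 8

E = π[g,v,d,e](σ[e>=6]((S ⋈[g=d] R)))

σ filters on e, owned by the left side.
E' = π[g,v,d,e]((σ[e>=6](S) ⋈[g=d] R))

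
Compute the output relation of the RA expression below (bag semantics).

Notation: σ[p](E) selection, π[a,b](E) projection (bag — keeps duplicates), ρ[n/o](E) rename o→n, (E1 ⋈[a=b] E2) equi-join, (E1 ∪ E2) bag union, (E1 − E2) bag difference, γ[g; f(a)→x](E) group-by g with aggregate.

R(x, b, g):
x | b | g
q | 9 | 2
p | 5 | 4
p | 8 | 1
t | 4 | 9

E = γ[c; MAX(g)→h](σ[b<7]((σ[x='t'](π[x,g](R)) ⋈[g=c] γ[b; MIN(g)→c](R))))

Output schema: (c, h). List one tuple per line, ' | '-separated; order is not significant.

Row counts bottom-up:
  R → 4
  π[x,g](R) → 4
  σ[x='t'](π[x,g](R)) → 1
  R → 4
  γ[b; MIN(g)→c](R) → 4
  (σ[x='t'](π[x,g](R)) ⋈[g=c] γ[b; MIN(g)→c](R)) → 1
  σ[b<7]((σ[x='t'](π[x,g](R)) ⋈[g=c] γ[b; MIN(g)→c](R))) → 1
  γ[c; MAX(g)→h](σ[b<7]((σ[x='t'](π[x,g](R)) ⋈[g=c] γ[b; MIN(g)→c](R)))) → 1

== RESULT ==
c | h
9 | 9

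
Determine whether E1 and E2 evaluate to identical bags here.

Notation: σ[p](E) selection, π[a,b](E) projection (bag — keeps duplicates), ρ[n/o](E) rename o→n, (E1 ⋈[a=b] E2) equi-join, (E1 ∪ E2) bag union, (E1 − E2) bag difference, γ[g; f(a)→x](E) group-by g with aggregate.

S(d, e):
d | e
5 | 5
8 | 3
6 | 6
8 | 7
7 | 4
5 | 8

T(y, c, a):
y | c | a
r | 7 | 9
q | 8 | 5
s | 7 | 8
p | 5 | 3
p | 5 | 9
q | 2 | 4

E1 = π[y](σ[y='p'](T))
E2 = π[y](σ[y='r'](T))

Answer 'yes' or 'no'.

E1 per-node cardinality:
  T → 6
  σ[y='p'](T) → 2
  π[y](σ[y='p'](T)) → 2
E2 per-node cardinality:
  T → 6
  σ[y='r'](T) → 1
  π[y](σ[y='r'](T)) → 1

E1 result:
y
p
p
E2 result:
y
r
Witness: ('p',) appears 2× in E1 but 0× in E2.

no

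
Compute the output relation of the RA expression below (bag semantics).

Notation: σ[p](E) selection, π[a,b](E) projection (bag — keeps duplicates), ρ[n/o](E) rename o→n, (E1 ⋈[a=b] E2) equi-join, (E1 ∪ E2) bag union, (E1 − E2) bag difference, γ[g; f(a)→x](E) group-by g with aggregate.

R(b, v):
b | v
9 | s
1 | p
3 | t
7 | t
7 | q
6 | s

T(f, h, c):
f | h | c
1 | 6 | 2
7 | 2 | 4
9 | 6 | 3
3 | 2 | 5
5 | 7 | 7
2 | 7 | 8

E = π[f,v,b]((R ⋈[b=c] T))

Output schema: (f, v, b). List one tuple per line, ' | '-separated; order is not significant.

Subexpression sizes:
  R → 6
  T → 6
  (R ⋈[b=c] T) → 3
  π[f,v,b]((R ⋈[b=c] T)) → 3

== RESULT ==
f | v | b
5 | q | 7
5 | t | 7
9 | t | 3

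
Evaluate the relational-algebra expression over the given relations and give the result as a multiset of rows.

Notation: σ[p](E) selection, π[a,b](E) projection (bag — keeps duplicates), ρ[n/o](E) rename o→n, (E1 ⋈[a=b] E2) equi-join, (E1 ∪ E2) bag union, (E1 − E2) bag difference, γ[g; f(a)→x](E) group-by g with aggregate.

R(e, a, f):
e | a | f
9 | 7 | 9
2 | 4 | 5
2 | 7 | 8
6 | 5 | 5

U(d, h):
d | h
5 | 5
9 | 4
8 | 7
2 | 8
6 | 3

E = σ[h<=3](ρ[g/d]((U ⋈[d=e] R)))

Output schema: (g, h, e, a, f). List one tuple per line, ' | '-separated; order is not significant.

Stepwise |·|:
  U → 5
  R → 4
  (U ⋈[d=e] R) → 4
  ρ[g/d]((U ⋈[d=e] R)) → 4
  σ[h<=3](ρ[g/d]((U ⋈[d=e] R))) → 1

== RESULT ==
g | h | e | a | f
6 | 3 | 6 | 5 | 5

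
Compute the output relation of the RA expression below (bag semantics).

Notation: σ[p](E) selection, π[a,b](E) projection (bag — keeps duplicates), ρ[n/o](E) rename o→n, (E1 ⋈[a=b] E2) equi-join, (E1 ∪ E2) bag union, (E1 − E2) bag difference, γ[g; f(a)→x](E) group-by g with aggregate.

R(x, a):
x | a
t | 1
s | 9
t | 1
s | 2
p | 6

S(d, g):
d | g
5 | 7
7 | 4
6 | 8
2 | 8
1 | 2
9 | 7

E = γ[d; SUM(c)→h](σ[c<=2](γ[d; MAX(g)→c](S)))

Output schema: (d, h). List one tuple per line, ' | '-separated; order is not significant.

Stepwise |·|:
  S → 6
  γ[d; MAX(g)→c](S) → 6
  σ[c<=2](γ[d; MAX(g)→c](S)) → 1
  γ[d; SUM(c)→h](σ[c<=2](γ[d; MAX(g)→c](S))) → 1

== RESULT ==
d | h
1 | 2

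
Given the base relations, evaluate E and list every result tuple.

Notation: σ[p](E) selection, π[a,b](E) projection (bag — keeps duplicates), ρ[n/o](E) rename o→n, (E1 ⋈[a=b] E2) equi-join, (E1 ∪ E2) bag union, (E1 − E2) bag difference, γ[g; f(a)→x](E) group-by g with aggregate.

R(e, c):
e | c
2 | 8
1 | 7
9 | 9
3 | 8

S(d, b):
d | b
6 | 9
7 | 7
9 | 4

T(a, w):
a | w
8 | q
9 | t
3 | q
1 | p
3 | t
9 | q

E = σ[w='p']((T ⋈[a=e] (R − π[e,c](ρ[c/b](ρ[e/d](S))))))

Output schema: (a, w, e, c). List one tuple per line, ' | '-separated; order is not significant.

Per-node cardinality:
  T → 6
  R → 4
  S → 3
  ρ[e/d](S) → 3
  ρ[c/b](ρ[e/d](S)) → 3
  π[e,c](ρ[c/b](ρ[e/d](S))) → 3
  (R − π[e,c](ρ[c/b](ρ[e/d](S)))) → 4
  (T ⋈[a=e] (R − π[e,c](ρ[c/b](ρ[e/d](S))))) → 5
  σ[w='p']((T ⋈[a=e] (R − π[e,c](ρ[c/b](ρ[e/d](S)))))) → 1

== RESULT ==
a | w | e | c
1 | p | 1 | 7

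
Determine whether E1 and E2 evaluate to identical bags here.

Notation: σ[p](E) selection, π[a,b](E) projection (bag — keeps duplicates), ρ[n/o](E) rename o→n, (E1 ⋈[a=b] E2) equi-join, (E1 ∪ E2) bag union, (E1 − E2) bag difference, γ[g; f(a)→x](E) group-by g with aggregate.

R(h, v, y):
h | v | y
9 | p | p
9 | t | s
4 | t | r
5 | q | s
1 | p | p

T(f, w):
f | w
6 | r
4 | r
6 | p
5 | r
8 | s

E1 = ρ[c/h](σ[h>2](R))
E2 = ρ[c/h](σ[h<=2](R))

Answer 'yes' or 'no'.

E1 stepwise |·|:
  R → 5
  σ[h>2](R) → 4
  ρ[c/h](σ[h>2](R)) → 4
E2 stepwise |·|:
  R → 5
  σ[h<=2](R) → 1
  ρ[c/h](σ[h<=2](R)) → 1

E1 result:
c | v | y
4 | t | r
5 | q | s
9 | p | p
9 | t | s
E2 result:
c | v | y
1 | p | p
Witness: (5, 'q', 's') appears 1× in E1 but 0× in E2.

no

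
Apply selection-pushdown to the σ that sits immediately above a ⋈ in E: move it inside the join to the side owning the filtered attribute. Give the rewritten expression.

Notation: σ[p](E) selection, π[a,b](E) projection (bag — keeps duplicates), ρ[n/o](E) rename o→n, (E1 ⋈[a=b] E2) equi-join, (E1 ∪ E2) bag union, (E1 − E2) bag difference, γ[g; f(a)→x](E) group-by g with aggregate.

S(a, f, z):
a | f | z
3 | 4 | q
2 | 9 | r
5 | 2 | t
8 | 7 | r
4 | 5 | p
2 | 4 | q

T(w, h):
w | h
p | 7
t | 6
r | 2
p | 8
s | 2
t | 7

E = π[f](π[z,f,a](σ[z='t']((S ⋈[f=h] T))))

σ filters on z, owned by the left side.
E' = π[f](π[z,f,a]((σ[z='t'](S) ⋈[f=h] T)))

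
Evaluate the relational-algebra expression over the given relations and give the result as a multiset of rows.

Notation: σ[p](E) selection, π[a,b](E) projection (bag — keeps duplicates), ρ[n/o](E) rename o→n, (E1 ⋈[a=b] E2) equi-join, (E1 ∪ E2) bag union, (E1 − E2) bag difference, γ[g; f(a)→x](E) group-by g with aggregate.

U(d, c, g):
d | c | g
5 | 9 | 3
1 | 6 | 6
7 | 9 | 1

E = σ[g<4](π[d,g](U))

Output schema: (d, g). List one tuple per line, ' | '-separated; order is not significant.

Per-node cardinality:
  U → 3
  π[d,g](U) → 3
  σ[g<4](π[d,g](U)) → 2

== RESULT ==
d | g
5 | 3
7 | 1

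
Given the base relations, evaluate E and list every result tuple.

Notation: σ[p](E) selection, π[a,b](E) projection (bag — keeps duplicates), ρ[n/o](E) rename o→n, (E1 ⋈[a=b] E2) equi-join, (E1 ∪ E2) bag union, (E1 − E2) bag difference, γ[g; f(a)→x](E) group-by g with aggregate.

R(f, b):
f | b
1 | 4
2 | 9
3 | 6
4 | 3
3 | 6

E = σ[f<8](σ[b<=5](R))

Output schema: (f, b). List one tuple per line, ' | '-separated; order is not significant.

Row counts bottom-up:
  R → 5
  σ[b<=5](R) → 2
  σ[f<8](σ[b<=5](R)) → 2

== RESULT ==
f | b
1 | 4
4 | 3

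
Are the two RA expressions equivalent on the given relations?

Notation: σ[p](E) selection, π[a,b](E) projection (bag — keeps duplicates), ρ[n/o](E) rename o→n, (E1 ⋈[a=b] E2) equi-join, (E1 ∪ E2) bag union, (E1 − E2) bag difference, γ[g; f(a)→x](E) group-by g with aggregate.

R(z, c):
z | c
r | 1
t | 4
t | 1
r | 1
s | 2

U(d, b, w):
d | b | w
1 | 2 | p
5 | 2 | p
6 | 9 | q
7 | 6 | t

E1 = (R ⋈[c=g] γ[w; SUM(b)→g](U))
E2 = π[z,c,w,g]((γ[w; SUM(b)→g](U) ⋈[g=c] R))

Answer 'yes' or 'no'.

E1 stepwise |·|:
  R → 5
  U → 4
  γ[w; SUM(b)→g](U) → 3
  (R ⋈[c=g] γ[w; SUM(b)→g](U)) → 1
E2 stepwise |·|:
  U → 4
  γ[w; SUM(b)→g](U) → 3
  R → 5
  (γ[w; SUM(b)→g](U) ⋈[g=c] R) → 1
  π[z,c,w,g]((γ[w; SUM(b)→g](U) ⋈[g=c] R)) → 1

E1 and E2 produce the same multiset:
z | c | w | g
t | 4 | p | 4

yes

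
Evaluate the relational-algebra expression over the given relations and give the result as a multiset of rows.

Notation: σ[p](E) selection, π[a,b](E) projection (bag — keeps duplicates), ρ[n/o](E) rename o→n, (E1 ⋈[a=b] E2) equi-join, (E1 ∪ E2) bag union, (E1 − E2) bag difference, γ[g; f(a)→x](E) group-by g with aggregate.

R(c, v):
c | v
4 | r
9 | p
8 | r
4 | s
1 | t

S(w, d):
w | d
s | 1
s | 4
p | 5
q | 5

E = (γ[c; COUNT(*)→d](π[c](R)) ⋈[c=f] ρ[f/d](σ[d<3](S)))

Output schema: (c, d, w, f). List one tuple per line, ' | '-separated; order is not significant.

Subexpression sizes:
  R → 5
  π[c](R) → 5
  γ[c; COUNT(*)→d](π[c](R)) → 4
  S → 4
  σ[d<3](S) → 1
  ρ[f/d](σ[d<3](S)) → 1
  (γ[c; COUNT(*)→d](π[c](R)) ⋈[c=f] ρ[f/d](σ[d<3](S))) → 1

== RESULT ==
c | d | w | f
1 | 1 | s | 1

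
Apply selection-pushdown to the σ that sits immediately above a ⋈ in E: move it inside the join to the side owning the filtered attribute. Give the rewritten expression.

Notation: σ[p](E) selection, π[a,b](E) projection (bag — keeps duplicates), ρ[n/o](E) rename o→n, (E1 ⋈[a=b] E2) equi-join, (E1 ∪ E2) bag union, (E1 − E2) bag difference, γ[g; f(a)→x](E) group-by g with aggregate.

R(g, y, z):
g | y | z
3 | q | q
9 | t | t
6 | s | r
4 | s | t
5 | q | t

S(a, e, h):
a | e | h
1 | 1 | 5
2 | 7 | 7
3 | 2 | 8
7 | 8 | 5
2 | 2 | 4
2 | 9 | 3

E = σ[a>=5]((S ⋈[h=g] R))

σ filters on a, owned by the left side.
E' = (σ[a>=5](S) ⋈[h=g] R)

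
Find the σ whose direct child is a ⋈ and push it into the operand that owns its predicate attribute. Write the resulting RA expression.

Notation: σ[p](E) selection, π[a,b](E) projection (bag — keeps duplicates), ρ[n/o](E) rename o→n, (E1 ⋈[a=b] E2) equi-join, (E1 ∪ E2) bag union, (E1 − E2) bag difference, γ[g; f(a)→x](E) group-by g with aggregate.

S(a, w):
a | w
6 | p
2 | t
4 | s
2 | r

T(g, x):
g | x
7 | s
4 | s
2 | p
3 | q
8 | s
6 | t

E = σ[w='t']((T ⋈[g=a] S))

σ filters on w, owned by the right side.
E' = (T ⋈[g=a] σ[w='t'](S))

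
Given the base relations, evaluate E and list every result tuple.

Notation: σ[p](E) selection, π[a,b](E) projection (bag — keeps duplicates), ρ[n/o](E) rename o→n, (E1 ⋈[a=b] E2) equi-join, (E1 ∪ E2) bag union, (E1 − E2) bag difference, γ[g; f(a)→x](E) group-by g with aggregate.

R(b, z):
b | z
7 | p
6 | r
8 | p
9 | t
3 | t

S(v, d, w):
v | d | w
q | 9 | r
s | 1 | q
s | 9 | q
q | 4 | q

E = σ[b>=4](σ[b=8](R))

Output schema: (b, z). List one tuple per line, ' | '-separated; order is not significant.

Subexpression sizes:
  R → 5
  σ[b=8](R) → 1
  σ[b>=4](σ[b=8](R)) → 1

== RESULT ==
b | z
8 | p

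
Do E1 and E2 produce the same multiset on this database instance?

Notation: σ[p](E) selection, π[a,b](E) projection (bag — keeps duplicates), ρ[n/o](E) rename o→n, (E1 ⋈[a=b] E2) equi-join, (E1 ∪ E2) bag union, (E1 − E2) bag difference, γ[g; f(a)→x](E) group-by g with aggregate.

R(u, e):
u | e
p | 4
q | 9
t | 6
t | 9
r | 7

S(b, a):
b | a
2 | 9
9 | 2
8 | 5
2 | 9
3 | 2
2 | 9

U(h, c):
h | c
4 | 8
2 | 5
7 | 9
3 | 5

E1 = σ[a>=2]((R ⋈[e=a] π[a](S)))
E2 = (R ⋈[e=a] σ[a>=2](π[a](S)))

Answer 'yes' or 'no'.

E1 per-node cardinality:
  R → 5
  S → 6
  π[a](S) → 6
  (R ⋈[e=a] π[a](S)) → 6
  σ[a>=2]((R ⋈[e=a] π[a](S))) → 6
E2 per-node cardinality:
  R → 5
  S → 6
  π[a](S) → 6
  σ[a>=2](π[a](S)) → 6
  (R ⋈[e=a] σ[a>=2](π[a](S))) → 6

E1 and E2 produce the same multiset:
u | e | a
q | 9 | 9
q | 9 | 9
q | 9 | 9
t | 9 | 9
t | 9 | 9
t | 9 | 9

yes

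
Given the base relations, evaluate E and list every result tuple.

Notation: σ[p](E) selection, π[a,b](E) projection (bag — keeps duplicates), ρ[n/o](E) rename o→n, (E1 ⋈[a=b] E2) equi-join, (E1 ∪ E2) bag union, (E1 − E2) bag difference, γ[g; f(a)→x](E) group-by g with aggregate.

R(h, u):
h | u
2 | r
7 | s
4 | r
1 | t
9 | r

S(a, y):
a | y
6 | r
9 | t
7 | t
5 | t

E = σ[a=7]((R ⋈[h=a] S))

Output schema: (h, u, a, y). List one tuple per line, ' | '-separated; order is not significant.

Stepwise |·|:
  R → 5
  S → 4
  (R ⋈[h=a] S) → 2
  σ[a=7]((R ⋈[h=a] S)) → 1

== RESULT ==
h | u | a | y
7 | s | 7 | t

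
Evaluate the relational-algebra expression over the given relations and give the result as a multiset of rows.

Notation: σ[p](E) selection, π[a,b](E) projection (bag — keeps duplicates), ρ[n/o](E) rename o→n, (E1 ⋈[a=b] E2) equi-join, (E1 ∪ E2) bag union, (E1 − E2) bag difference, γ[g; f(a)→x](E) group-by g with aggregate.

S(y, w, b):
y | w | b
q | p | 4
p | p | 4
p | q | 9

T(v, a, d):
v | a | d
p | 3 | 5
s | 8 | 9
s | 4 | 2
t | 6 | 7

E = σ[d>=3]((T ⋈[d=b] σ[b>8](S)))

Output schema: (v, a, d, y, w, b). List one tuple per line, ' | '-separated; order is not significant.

Stepwise |·|:
  T → 4
  S → 3
  σ[b>8](S) → 1
  (T ⋈[d=b] σ[b>8](S)) → 1
  σ[d>=3]((T ⋈[d=b] σ[b>8](S))) → 1

== RESULT ==
v | a | d | y | w | b
s | 8 | 9 | p | q | 9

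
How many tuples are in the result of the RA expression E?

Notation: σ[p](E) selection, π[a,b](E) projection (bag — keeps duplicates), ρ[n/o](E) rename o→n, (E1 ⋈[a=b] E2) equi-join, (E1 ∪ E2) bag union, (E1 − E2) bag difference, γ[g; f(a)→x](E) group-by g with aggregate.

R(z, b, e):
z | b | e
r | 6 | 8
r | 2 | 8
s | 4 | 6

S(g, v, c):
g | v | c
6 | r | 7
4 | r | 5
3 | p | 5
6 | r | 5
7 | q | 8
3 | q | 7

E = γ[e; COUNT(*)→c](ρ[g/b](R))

Row counts bottom-up:
  R → 3
  ρ[g/b](R) → 3
  γ[e; COUNT(*)→c](ρ[g/b](R)) → 2

|E| = 2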